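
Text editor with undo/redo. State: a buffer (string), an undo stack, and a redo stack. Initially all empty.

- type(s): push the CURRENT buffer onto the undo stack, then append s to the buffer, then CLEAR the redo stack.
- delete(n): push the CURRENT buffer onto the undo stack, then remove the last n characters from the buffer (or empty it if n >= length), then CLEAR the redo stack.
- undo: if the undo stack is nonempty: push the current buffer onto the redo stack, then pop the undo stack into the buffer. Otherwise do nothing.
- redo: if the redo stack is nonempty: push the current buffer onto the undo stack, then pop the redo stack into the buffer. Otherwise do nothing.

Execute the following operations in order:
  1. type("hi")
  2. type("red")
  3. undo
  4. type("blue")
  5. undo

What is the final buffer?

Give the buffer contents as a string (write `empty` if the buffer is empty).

Answer: hi

Derivation:
After op 1 (type): buf='hi' undo_depth=1 redo_depth=0
After op 2 (type): buf='hired' undo_depth=2 redo_depth=0
After op 3 (undo): buf='hi' undo_depth=1 redo_depth=1
After op 4 (type): buf='hiblue' undo_depth=2 redo_depth=0
After op 5 (undo): buf='hi' undo_depth=1 redo_depth=1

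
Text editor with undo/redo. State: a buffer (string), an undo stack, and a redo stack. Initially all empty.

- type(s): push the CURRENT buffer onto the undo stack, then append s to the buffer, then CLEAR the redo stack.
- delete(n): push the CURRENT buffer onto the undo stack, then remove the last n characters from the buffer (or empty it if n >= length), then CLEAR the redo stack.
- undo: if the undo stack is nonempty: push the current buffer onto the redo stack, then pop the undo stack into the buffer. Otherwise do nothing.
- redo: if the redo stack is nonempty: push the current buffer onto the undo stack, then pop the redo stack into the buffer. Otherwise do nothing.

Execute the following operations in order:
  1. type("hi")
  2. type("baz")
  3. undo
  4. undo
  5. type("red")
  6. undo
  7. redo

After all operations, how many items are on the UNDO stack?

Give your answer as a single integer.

Answer: 1

Derivation:
After op 1 (type): buf='hi' undo_depth=1 redo_depth=0
After op 2 (type): buf='hibaz' undo_depth=2 redo_depth=0
After op 3 (undo): buf='hi' undo_depth=1 redo_depth=1
After op 4 (undo): buf='(empty)' undo_depth=0 redo_depth=2
After op 5 (type): buf='red' undo_depth=1 redo_depth=0
After op 6 (undo): buf='(empty)' undo_depth=0 redo_depth=1
After op 7 (redo): buf='red' undo_depth=1 redo_depth=0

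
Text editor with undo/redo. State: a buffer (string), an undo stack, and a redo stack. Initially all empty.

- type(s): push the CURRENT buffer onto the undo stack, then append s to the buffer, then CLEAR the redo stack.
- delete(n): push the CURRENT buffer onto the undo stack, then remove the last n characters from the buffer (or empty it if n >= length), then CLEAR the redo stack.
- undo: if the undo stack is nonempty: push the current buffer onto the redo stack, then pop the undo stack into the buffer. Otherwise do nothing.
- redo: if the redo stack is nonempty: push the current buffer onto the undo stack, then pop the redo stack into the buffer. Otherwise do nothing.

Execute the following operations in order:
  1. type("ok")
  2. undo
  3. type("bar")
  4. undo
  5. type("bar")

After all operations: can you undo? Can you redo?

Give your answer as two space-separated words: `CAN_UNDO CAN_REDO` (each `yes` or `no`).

Answer: yes no

Derivation:
After op 1 (type): buf='ok' undo_depth=1 redo_depth=0
After op 2 (undo): buf='(empty)' undo_depth=0 redo_depth=1
After op 3 (type): buf='bar' undo_depth=1 redo_depth=0
After op 4 (undo): buf='(empty)' undo_depth=0 redo_depth=1
After op 5 (type): buf='bar' undo_depth=1 redo_depth=0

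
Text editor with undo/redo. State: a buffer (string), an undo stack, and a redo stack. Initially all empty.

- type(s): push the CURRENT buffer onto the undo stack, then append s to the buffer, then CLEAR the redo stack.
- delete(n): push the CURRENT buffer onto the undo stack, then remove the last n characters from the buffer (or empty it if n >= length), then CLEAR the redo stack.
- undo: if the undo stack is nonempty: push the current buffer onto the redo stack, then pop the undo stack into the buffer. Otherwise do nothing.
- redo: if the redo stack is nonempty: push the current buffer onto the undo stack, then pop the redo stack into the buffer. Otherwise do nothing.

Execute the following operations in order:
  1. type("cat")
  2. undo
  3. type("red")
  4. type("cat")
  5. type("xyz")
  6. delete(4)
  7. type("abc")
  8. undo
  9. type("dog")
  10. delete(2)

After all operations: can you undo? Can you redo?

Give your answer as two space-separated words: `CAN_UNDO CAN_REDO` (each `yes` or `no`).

After op 1 (type): buf='cat' undo_depth=1 redo_depth=0
After op 2 (undo): buf='(empty)' undo_depth=0 redo_depth=1
After op 3 (type): buf='red' undo_depth=1 redo_depth=0
After op 4 (type): buf='redcat' undo_depth=2 redo_depth=0
After op 5 (type): buf='redcatxyz' undo_depth=3 redo_depth=0
After op 6 (delete): buf='redca' undo_depth=4 redo_depth=0
After op 7 (type): buf='redcaabc' undo_depth=5 redo_depth=0
After op 8 (undo): buf='redca' undo_depth=4 redo_depth=1
After op 9 (type): buf='redcadog' undo_depth=5 redo_depth=0
After op 10 (delete): buf='redcad' undo_depth=6 redo_depth=0

Answer: yes no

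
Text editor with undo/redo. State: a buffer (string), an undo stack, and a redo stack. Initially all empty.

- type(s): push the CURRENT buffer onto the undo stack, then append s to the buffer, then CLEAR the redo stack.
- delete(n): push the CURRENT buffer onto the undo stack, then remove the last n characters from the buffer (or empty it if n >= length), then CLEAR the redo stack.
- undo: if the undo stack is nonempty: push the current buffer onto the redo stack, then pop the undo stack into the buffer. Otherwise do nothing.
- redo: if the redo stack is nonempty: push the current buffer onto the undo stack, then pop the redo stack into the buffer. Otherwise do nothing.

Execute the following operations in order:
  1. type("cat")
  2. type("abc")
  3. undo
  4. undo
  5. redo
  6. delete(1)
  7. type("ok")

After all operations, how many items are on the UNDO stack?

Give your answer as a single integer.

After op 1 (type): buf='cat' undo_depth=1 redo_depth=0
After op 2 (type): buf='catabc' undo_depth=2 redo_depth=0
After op 3 (undo): buf='cat' undo_depth=1 redo_depth=1
After op 4 (undo): buf='(empty)' undo_depth=0 redo_depth=2
After op 5 (redo): buf='cat' undo_depth=1 redo_depth=1
After op 6 (delete): buf='ca' undo_depth=2 redo_depth=0
After op 7 (type): buf='caok' undo_depth=3 redo_depth=0

Answer: 3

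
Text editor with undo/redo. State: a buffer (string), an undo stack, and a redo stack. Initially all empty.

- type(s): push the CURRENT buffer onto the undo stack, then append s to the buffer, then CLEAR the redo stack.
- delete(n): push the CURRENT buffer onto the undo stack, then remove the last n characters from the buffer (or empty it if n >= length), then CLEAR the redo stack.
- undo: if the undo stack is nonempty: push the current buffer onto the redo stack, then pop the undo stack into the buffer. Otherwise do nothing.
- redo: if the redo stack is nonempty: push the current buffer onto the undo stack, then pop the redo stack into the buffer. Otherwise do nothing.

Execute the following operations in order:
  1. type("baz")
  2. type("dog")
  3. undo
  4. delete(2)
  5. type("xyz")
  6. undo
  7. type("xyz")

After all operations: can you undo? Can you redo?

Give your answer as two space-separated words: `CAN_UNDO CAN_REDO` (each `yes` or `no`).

Answer: yes no

Derivation:
After op 1 (type): buf='baz' undo_depth=1 redo_depth=0
After op 2 (type): buf='bazdog' undo_depth=2 redo_depth=0
After op 3 (undo): buf='baz' undo_depth=1 redo_depth=1
After op 4 (delete): buf='b' undo_depth=2 redo_depth=0
After op 5 (type): buf='bxyz' undo_depth=3 redo_depth=0
After op 6 (undo): buf='b' undo_depth=2 redo_depth=1
After op 7 (type): buf='bxyz' undo_depth=3 redo_depth=0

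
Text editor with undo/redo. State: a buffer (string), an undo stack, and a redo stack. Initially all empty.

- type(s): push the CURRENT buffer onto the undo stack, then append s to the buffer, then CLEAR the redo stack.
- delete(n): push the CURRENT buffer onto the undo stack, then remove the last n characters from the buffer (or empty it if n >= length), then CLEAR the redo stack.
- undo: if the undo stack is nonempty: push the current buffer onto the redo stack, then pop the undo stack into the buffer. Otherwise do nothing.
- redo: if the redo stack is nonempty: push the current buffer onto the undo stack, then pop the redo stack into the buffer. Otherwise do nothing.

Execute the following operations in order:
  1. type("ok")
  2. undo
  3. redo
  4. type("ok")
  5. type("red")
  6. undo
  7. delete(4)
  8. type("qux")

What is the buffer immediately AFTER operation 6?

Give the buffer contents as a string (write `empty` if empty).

Answer: okok

Derivation:
After op 1 (type): buf='ok' undo_depth=1 redo_depth=0
After op 2 (undo): buf='(empty)' undo_depth=0 redo_depth=1
After op 3 (redo): buf='ok' undo_depth=1 redo_depth=0
After op 4 (type): buf='okok' undo_depth=2 redo_depth=0
After op 5 (type): buf='okokred' undo_depth=3 redo_depth=0
After op 6 (undo): buf='okok' undo_depth=2 redo_depth=1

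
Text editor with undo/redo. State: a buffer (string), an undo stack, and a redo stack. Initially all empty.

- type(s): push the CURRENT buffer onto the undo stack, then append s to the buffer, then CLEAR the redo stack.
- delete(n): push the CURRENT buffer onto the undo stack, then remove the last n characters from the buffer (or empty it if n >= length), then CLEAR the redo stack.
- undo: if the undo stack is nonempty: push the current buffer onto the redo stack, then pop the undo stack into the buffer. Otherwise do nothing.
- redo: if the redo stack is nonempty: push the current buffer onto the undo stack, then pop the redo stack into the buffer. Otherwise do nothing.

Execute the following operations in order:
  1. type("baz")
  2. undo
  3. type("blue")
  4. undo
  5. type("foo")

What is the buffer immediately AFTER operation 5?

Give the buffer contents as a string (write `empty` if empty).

Answer: foo

Derivation:
After op 1 (type): buf='baz' undo_depth=1 redo_depth=0
After op 2 (undo): buf='(empty)' undo_depth=0 redo_depth=1
After op 3 (type): buf='blue' undo_depth=1 redo_depth=0
After op 4 (undo): buf='(empty)' undo_depth=0 redo_depth=1
After op 5 (type): buf='foo' undo_depth=1 redo_depth=0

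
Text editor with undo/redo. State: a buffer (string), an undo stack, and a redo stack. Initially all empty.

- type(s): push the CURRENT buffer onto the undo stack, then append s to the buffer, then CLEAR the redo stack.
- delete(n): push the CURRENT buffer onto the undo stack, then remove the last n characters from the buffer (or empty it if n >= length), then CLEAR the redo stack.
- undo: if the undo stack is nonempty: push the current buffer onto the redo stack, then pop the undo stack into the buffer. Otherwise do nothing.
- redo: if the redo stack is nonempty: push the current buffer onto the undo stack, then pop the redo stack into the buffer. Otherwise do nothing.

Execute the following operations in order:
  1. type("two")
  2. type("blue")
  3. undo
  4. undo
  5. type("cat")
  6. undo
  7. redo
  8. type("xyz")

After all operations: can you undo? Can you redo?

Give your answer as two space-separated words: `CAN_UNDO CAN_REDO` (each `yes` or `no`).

After op 1 (type): buf='two' undo_depth=1 redo_depth=0
After op 2 (type): buf='twoblue' undo_depth=2 redo_depth=0
After op 3 (undo): buf='two' undo_depth=1 redo_depth=1
After op 4 (undo): buf='(empty)' undo_depth=0 redo_depth=2
After op 5 (type): buf='cat' undo_depth=1 redo_depth=0
After op 6 (undo): buf='(empty)' undo_depth=0 redo_depth=1
After op 7 (redo): buf='cat' undo_depth=1 redo_depth=0
After op 8 (type): buf='catxyz' undo_depth=2 redo_depth=0

Answer: yes no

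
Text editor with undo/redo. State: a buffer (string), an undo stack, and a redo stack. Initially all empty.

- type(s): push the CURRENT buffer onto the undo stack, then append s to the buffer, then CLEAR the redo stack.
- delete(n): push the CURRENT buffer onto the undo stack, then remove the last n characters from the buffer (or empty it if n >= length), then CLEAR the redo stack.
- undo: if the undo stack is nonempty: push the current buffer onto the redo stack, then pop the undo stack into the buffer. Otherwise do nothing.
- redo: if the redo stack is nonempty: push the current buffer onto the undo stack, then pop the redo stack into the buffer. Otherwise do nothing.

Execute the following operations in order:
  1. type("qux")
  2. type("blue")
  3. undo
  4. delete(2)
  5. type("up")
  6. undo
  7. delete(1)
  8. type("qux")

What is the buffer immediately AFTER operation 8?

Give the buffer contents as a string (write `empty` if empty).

Answer: qux

Derivation:
After op 1 (type): buf='qux' undo_depth=1 redo_depth=0
After op 2 (type): buf='quxblue' undo_depth=2 redo_depth=0
After op 3 (undo): buf='qux' undo_depth=1 redo_depth=1
After op 4 (delete): buf='q' undo_depth=2 redo_depth=0
After op 5 (type): buf='qup' undo_depth=3 redo_depth=0
After op 6 (undo): buf='q' undo_depth=2 redo_depth=1
After op 7 (delete): buf='(empty)' undo_depth=3 redo_depth=0
After op 8 (type): buf='qux' undo_depth=4 redo_depth=0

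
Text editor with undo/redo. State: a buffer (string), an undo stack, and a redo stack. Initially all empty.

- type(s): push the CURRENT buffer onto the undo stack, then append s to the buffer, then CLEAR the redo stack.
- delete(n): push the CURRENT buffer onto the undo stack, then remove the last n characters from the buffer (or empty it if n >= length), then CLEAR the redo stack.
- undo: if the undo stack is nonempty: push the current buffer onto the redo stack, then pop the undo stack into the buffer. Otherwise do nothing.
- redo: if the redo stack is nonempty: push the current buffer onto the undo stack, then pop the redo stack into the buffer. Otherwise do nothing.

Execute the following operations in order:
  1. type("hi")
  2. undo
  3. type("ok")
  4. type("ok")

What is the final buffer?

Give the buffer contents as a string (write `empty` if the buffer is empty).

Answer: okok

Derivation:
After op 1 (type): buf='hi' undo_depth=1 redo_depth=0
After op 2 (undo): buf='(empty)' undo_depth=0 redo_depth=1
After op 3 (type): buf='ok' undo_depth=1 redo_depth=0
After op 4 (type): buf='okok' undo_depth=2 redo_depth=0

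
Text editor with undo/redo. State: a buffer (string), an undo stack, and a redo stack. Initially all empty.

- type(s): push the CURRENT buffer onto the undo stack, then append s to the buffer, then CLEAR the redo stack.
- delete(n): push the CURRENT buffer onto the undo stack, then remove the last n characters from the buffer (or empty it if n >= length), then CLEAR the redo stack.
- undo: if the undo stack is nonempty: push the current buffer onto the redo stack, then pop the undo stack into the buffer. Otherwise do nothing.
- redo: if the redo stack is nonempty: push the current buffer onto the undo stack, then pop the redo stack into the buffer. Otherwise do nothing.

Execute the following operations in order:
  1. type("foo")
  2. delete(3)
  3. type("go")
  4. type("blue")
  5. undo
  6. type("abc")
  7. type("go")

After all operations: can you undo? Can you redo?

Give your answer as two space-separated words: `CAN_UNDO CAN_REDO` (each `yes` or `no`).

Answer: yes no

Derivation:
After op 1 (type): buf='foo' undo_depth=1 redo_depth=0
After op 2 (delete): buf='(empty)' undo_depth=2 redo_depth=0
After op 3 (type): buf='go' undo_depth=3 redo_depth=0
After op 4 (type): buf='goblue' undo_depth=4 redo_depth=0
After op 5 (undo): buf='go' undo_depth=3 redo_depth=1
After op 6 (type): buf='goabc' undo_depth=4 redo_depth=0
After op 7 (type): buf='goabcgo' undo_depth=5 redo_depth=0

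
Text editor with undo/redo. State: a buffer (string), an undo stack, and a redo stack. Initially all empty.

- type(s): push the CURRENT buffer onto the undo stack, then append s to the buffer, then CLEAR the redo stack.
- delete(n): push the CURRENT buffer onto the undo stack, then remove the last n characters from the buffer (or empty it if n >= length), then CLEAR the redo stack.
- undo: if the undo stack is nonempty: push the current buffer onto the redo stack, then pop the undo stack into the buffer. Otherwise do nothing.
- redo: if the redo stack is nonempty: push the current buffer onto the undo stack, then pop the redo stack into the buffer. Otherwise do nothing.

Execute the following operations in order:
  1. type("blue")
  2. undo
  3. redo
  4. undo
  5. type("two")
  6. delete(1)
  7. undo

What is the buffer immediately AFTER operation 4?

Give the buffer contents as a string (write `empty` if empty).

Answer: empty

Derivation:
After op 1 (type): buf='blue' undo_depth=1 redo_depth=0
After op 2 (undo): buf='(empty)' undo_depth=0 redo_depth=1
After op 3 (redo): buf='blue' undo_depth=1 redo_depth=0
After op 4 (undo): buf='(empty)' undo_depth=0 redo_depth=1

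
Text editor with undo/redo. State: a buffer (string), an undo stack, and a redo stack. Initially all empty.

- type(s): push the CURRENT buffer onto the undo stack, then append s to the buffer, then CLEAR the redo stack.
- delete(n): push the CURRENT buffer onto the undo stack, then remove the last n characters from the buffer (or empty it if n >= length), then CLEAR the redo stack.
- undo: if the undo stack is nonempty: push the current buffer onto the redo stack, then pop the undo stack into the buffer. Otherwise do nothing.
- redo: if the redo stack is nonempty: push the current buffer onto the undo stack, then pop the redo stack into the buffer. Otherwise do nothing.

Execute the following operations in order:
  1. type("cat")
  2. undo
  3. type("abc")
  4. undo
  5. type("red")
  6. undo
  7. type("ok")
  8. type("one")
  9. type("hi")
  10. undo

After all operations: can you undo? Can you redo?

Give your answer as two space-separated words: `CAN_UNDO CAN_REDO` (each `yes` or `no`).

Answer: yes yes

Derivation:
After op 1 (type): buf='cat' undo_depth=1 redo_depth=0
After op 2 (undo): buf='(empty)' undo_depth=0 redo_depth=1
After op 3 (type): buf='abc' undo_depth=1 redo_depth=0
After op 4 (undo): buf='(empty)' undo_depth=0 redo_depth=1
After op 5 (type): buf='red' undo_depth=1 redo_depth=0
After op 6 (undo): buf='(empty)' undo_depth=0 redo_depth=1
After op 7 (type): buf='ok' undo_depth=1 redo_depth=0
After op 8 (type): buf='okone' undo_depth=2 redo_depth=0
After op 9 (type): buf='okonehi' undo_depth=3 redo_depth=0
After op 10 (undo): buf='okone' undo_depth=2 redo_depth=1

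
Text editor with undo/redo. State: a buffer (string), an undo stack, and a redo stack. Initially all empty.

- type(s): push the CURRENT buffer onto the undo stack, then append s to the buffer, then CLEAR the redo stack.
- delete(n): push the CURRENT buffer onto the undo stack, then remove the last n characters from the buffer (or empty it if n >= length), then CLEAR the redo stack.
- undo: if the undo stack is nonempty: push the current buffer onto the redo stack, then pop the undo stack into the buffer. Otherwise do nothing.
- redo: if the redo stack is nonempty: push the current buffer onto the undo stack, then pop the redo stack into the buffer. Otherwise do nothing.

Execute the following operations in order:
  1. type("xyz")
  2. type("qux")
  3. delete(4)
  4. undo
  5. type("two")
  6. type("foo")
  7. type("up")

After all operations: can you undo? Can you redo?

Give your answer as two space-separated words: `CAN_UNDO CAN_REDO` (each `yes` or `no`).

After op 1 (type): buf='xyz' undo_depth=1 redo_depth=0
After op 2 (type): buf='xyzqux' undo_depth=2 redo_depth=0
After op 3 (delete): buf='xy' undo_depth=3 redo_depth=0
After op 4 (undo): buf='xyzqux' undo_depth=2 redo_depth=1
After op 5 (type): buf='xyzquxtwo' undo_depth=3 redo_depth=0
After op 6 (type): buf='xyzquxtwofoo' undo_depth=4 redo_depth=0
After op 7 (type): buf='xyzquxtwofooup' undo_depth=5 redo_depth=0

Answer: yes no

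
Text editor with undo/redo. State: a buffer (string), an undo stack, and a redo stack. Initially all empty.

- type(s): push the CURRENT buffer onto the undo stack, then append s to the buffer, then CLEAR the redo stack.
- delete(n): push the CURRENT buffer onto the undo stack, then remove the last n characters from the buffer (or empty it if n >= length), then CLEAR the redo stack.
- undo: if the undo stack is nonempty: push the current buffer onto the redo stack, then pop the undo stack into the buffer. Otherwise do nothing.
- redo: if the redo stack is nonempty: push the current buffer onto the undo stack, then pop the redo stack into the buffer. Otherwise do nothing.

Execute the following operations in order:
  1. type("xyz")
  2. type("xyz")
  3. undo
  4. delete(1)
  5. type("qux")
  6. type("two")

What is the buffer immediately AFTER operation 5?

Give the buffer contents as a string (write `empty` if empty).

Answer: xyqux

Derivation:
After op 1 (type): buf='xyz' undo_depth=1 redo_depth=0
After op 2 (type): buf='xyzxyz' undo_depth=2 redo_depth=0
After op 3 (undo): buf='xyz' undo_depth=1 redo_depth=1
After op 4 (delete): buf='xy' undo_depth=2 redo_depth=0
After op 5 (type): buf='xyqux' undo_depth=3 redo_depth=0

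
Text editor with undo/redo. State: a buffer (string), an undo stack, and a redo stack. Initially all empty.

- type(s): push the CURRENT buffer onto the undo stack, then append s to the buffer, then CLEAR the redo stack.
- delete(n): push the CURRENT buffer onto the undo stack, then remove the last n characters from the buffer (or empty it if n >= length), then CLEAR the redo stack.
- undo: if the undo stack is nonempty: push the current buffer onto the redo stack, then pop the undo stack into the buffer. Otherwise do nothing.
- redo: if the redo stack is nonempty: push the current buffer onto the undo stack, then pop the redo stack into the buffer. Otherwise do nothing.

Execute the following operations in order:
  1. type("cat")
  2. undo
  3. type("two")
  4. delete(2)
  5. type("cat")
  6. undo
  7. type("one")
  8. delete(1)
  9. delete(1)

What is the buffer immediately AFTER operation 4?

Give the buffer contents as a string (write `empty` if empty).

Answer: t

Derivation:
After op 1 (type): buf='cat' undo_depth=1 redo_depth=0
After op 2 (undo): buf='(empty)' undo_depth=0 redo_depth=1
After op 3 (type): buf='two' undo_depth=1 redo_depth=0
After op 4 (delete): buf='t' undo_depth=2 redo_depth=0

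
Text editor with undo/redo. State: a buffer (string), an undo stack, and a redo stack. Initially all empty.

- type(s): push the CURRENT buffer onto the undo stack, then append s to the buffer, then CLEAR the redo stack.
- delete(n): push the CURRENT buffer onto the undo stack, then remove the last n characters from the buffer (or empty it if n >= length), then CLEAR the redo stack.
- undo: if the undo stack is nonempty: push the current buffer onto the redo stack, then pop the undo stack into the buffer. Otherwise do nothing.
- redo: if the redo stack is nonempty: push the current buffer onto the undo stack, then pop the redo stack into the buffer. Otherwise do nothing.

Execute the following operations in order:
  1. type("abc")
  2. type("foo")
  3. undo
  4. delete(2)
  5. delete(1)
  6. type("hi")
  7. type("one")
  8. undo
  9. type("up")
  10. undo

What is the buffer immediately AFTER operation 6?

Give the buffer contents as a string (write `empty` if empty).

Answer: hi

Derivation:
After op 1 (type): buf='abc' undo_depth=1 redo_depth=0
After op 2 (type): buf='abcfoo' undo_depth=2 redo_depth=0
After op 3 (undo): buf='abc' undo_depth=1 redo_depth=1
After op 4 (delete): buf='a' undo_depth=2 redo_depth=0
After op 5 (delete): buf='(empty)' undo_depth=3 redo_depth=0
After op 6 (type): buf='hi' undo_depth=4 redo_depth=0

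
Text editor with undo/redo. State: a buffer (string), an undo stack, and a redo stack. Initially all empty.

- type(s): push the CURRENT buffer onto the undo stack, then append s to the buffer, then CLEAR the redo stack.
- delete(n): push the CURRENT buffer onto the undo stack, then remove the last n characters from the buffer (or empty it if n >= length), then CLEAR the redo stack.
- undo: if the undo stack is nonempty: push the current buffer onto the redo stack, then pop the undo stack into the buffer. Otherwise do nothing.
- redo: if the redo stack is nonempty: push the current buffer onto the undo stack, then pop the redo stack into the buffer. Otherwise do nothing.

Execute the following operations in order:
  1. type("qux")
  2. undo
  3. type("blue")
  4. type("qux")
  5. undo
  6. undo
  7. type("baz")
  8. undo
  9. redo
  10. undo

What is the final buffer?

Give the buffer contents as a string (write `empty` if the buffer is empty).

After op 1 (type): buf='qux' undo_depth=1 redo_depth=0
After op 2 (undo): buf='(empty)' undo_depth=0 redo_depth=1
After op 3 (type): buf='blue' undo_depth=1 redo_depth=0
After op 4 (type): buf='bluequx' undo_depth=2 redo_depth=0
After op 5 (undo): buf='blue' undo_depth=1 redo_depth=1
After op 6 (undo): buf='(empty)' undo_depth=0 redo_depth=2
After op 7 (type): buf='baz' undo_depth=1 redo_depth=0
After op 8 (undo): buf='(empty)' undo_depth=0 redo_depth=1
After op 9 (redo): buf='baz' undo_depth=1 redo_depth=0
After op 10 (undo): buf='(empty)' undo_depth=0 redo_depth=1

Answer: empty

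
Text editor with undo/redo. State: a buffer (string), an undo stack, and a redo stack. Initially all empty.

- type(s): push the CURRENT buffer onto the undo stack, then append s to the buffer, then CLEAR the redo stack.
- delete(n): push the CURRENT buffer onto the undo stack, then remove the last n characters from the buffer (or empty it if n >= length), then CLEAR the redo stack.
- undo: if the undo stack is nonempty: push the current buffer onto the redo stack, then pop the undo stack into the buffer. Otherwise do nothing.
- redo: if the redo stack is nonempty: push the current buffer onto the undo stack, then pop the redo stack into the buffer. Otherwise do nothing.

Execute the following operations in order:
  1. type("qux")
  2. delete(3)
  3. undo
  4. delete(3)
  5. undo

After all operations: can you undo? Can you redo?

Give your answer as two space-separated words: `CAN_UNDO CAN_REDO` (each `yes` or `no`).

Answer: yes yes

Derivation:
After op 1 (type): buf='qux' undo_depth=1 redo_depth=0
After op 2 (delete): buf='(empty)' undo_depth=2 redo_depth=0
After op 3 (undo): buf='qux' undo_depth=1 redo_depth=1
After op 4 (delete): buf='(empty)' undo_depth=2 redo_depth=0
After op 5 (undo): buf='qux' undo_depth=1 redo_depth=1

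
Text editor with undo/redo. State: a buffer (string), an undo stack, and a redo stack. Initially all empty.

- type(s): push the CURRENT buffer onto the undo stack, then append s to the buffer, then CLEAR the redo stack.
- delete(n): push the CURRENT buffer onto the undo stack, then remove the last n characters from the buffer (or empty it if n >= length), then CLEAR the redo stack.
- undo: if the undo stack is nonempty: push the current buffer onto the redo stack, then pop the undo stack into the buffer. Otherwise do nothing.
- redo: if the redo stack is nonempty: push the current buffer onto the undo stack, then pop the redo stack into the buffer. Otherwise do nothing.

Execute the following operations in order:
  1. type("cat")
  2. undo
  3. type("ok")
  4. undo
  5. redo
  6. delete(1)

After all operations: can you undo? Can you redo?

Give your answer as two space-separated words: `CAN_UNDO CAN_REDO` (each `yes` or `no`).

After op 1 (type): buf='cat' undo_depth=1 redo_depth=0
After op 2 (undo): buf='(empty)' undo_depth=0 redo_depth=1
After op 3 (type): buf='ok' undo_depth=1 redo_depth=0
After op 4 (undo): buf='(empty)' undo_depth=0 redo_depth=1
After op 5 (redo): buf='ok' undo_depth=1 redo_depth=0
After op 6 (delete): buf='o' undo_depth=2 redo_depth=0

Answer: yes no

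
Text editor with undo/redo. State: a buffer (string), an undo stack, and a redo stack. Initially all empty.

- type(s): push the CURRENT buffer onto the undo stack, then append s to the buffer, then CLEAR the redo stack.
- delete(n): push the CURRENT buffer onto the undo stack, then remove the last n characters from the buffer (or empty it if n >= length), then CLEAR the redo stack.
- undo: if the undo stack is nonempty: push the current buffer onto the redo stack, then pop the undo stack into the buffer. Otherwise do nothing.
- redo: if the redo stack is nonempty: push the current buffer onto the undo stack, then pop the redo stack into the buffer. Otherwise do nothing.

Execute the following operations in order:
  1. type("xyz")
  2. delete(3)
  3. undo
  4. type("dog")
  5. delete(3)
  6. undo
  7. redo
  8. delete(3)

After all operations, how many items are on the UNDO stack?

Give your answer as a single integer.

Answer: 4

Derivation:
After op 1 (type): buf='xyz' undo_depth=1 redo_depth=0
After op 2 (delete): buf='(empty)' undo_depth=2 redo_depth=0
After op 3 (undo): buf='xyz' undo_depth=1 redo_depth=1
After op 4 (type): buf='xyzdog' undo_depth=2 redo_depth=0
After op 5 (delete): buf='xyz' undo_depth=3 redo_depth=0
After op 6 (undo): buf='xyzdog' undo_depth=2 redo_depth=1
After op 7 (redo): buf='xyz' undo_depth=3 redo_depth=0
After op 8 (delete): buf='(empty)' undo_depth=4 redo_depth=0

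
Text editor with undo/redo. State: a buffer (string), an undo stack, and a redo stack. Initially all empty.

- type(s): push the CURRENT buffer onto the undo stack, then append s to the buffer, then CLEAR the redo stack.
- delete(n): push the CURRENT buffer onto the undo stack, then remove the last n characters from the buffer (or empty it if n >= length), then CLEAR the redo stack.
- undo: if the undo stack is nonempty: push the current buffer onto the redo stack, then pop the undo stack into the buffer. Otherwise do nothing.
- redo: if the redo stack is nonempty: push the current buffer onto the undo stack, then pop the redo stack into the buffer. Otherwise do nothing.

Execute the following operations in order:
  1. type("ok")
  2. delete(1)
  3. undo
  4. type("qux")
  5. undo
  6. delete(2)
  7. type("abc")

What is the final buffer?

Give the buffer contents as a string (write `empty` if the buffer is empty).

After op 1 (type): buf='ok' undo_depth=1 redo_depth=0
After op 2 (delete): buf='o' undo_depth=2 redo_depth=0
After op 3 (undo): buf='ok' undo_depth=1 redo_depth=1
After op 4 (type): buf='okqux' undo_depth=2 redo_depth=0
After op 5 (undo): buf='ok' undo_depth=1 redo_depth=1
After op 6 (delete): buf='(empty)' undo_depth=2 redo_depth=0
After op 7 (type): buf='abc' undo_depth=3 redo_depth=0

Answer: abc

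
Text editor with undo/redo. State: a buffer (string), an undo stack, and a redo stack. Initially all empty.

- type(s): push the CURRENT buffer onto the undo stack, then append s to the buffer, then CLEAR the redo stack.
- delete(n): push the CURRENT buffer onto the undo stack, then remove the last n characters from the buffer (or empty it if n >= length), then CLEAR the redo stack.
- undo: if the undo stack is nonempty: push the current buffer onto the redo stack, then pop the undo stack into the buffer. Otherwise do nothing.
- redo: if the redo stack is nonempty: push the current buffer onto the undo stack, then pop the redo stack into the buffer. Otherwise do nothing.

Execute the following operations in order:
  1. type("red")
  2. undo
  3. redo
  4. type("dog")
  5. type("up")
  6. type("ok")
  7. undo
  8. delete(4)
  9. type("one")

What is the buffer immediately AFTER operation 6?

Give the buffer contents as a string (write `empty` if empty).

After op 1 (type): buf='red' undo_depth=1 redo_depth=0
After op 2 (undo): buf='(empty)' undo_depth=0 redo_depth=1
After op 3 (redo): buf='red' undo_depth=1 redo_depth=0
After op 4 (type): buf='reddog' undo_depth=2 redo_depth=0
After op 5 (type): buf='reddogup' undo_depth=3 redo_depth=0
After op 6 (type): buf='reddogupok' undo_depth=4 redo_depth=0

Answer: reddogupok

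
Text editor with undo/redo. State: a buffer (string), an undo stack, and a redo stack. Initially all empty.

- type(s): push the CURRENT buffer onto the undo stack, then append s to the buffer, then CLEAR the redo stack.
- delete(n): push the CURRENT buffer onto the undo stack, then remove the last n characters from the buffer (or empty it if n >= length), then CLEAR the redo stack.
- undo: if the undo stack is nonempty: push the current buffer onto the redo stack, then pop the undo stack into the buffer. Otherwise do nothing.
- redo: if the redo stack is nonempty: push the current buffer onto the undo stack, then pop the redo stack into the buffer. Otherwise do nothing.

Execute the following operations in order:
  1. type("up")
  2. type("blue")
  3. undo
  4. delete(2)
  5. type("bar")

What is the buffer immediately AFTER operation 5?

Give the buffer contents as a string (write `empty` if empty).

After op 1 (type): buf='up' undo_depth=1 redo_depth=0
After op 2 (type): buf='upblue' undo_depth=2 redo_depth=0
After op 3 (undo): buf='up' undo_depth=1 redo_depth=1
After op 4 (delete): buf='(empty)' undo_depth=2 redo_depth=0
After op 5 (type): buf='bar' undo_depth=3 redo_depth=0

Answer: bar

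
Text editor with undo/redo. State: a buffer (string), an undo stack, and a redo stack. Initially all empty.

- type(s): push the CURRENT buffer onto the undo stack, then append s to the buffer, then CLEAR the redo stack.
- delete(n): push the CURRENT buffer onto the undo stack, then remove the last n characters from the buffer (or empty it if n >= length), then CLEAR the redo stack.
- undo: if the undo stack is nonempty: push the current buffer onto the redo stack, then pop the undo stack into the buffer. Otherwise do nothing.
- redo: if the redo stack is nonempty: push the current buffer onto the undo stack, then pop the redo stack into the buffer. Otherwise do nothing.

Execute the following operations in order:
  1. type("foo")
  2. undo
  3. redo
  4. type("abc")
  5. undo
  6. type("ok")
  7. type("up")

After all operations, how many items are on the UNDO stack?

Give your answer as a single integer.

After op 1 (type): buf='foo' undo_depth=1 redo_depth=0
After op 2 (undo): buf='(empty)' undo_depth=0 redo_depth=1
After op 3 (redo): buf='foo' undo_depth=1 redo_depth=0
After op 4 (type): buf='fooabc' undo_depth=2 redo_depth=0
After op 5 (undo): buf='foo' undo_depth=1 redo_depth=1
After op 6 (type): buf='foook' undo_depth=2 redo_depth=0
After op 7 (type): buf='foookup' undo_depth=3 redo_depth=0

Answer: 3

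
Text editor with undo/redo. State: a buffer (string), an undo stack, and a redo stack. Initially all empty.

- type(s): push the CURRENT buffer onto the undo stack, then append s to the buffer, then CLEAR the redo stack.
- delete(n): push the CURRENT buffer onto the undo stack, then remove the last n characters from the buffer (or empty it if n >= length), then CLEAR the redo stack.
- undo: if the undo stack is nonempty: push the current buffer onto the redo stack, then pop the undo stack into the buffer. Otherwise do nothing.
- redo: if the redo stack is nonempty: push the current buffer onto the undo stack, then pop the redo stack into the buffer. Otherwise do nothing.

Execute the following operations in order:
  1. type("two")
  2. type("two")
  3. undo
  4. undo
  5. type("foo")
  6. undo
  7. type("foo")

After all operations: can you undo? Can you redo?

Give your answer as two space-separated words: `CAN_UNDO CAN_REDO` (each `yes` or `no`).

After op 1 (type): buf='two' undo_depth=1 redo_depth=0
After op 2 (type): buf='twotwo' undo_depth=2 redo_depth=0
After op 3 (undo): buf='two' undo_depth=1 redo_depth=1
After op 4 (undo): buf='(empty)' undo_depth=0 redo_depth=2
After op 5 (type): buf='foo' undo_depth=1 redo_depth=0
After op 6 (undo): buf='(empty)' undo_depth=0 redo_depth=1
After op 7 (type): buf='foo' undo_depth=1 redo_depth=0

Answer: yes no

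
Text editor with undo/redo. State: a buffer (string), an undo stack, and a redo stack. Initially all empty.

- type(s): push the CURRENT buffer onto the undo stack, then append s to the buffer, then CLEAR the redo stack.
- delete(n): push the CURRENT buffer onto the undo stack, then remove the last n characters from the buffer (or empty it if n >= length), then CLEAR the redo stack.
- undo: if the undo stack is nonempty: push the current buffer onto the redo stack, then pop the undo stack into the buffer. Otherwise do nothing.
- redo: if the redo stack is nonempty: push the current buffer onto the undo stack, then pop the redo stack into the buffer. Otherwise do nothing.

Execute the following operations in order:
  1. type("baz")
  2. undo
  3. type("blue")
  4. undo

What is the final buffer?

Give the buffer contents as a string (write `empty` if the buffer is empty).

After op 1 (type): buf='baz' undo_depth=1 redo_depth=0
After op 2 (undo): buf='(empty)' undo_depth=0 redo_depth=1
After op 3 (type): buf='blue' undo_depth=1 redo_depth=0
After op 4 (undo): buf='(empty)' undo_depth=0 redo_depth=1

Answer: empty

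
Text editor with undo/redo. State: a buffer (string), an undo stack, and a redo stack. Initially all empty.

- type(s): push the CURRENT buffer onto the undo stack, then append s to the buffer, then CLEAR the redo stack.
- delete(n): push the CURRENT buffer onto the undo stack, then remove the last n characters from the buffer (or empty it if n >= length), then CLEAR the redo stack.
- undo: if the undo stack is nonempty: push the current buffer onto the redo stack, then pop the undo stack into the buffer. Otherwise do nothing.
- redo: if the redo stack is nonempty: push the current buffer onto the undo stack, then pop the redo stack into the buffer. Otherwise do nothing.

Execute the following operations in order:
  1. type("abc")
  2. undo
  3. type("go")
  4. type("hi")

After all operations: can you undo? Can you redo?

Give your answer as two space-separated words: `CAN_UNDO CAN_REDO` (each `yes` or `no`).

Answer: yes no

Derivation:
After op 1 (type): buf='abc' undo_depth=1 redo_depth=0
After op 2 (undo): buf='(empty)' undo_depth=0 redo_depth=1
After op 3 (type): buf='go' undo_depth=1 redo_depth=0
After op 4 (type): buf='gohi' undo_depth=2 redo_depth=0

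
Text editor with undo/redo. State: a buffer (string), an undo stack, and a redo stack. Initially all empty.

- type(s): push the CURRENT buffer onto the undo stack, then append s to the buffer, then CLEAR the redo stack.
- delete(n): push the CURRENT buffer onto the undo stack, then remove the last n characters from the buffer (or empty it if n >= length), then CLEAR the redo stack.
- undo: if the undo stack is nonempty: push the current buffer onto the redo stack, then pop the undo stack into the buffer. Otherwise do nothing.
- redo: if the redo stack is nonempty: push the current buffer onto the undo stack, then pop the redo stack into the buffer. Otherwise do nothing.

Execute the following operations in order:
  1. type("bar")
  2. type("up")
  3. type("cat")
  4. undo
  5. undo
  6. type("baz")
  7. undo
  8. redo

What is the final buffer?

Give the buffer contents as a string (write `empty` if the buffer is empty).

After op 1 (type): buf='bar' undo_depth=1 redo_depth=0
After op 2 (type): buf='barup' undo_depth=2 redo_depth=0
After op 3 (type): buf='barupcat' undo_depth=3 redo_depth=0
After op 4 (undo): buf='barup' undo_depth=2 redo_depth=1
After op 5 (undo): buf='bar' undo_depth=1 redo_depth=2
After op 6 (type): buf='barbaz' undo_depth=2 redo_depth=0
After op 7 (undo): buf='bar' undo_depth=1 redo_depth=1
After op 8 (redo): buf='barbaz' undo_depth=2 redo_depth=0

Answer: barbaz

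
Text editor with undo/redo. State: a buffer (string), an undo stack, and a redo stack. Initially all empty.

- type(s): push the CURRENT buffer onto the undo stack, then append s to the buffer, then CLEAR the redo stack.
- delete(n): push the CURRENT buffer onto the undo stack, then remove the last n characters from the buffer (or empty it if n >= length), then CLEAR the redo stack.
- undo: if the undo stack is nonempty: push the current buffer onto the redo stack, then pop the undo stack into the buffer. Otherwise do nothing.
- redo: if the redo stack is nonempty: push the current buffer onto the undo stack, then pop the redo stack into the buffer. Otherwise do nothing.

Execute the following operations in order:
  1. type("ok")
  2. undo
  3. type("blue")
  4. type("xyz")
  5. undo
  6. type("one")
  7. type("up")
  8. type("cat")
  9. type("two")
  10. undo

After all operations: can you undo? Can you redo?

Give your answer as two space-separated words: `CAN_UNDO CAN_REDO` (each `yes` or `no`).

After op 1 (type): buf='ok' undo_depth=1 redo_depth=0
After op 2 (undo): buf='(empty)' undo_depth=0 redo_depth=1
After op 3 (type): buf='blue' undo_depth=1 redo_depth=0
After op 4 (type): buf='bluexyz' undo_depth=2 redo_depth=0
After op 5 (undo): buf='blue' undo_depth=1 redo_depth=1
After op 6 (type): buf='blueone' undo_depth=2 redo_depth=0
After op 7 (type): buf='blueoneup' undo_depth=3 redo_depth=0
After op 8 (type): buf='blueoneupcat' undo_depth=4 redo_depth=0
After op 9 (type): buf='blueoneupcattwo' undo_depth=5 redo_depth=0
After op 10 (undo): buf='blueoneupcat' undo_depth=4 redo_depth=1

Answer: yes yes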